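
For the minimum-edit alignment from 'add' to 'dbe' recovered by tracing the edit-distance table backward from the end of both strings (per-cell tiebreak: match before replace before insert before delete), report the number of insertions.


Edit distance = 3. Backtracking from cell (3, 3) with preference match > replace > insert > delete,
then listing the resulting alignment 'add' -> 'dbe' left to right:
  Step 1: replace a->d
  Step 2: replace d->b
  Step 3: replace d->e
Total insertions: 0

0


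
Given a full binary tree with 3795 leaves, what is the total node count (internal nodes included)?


Leaf nodes (terminals): 3795
Internal nodes = n - 1 = 3795 - 1 = 3794
Total = leaves + internal = 3795 + 3794 = 7589

7589


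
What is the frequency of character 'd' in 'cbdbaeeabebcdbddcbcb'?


Scanning 'cbdbaeeabebcdbddcbcb' for 'd':
  Position 2: 'd' -> MATCH (count: 1)
  Position 12: 'd' -> MATCH (count: 2)
  Position 14: 'd' -> MATCH (count: 3)
  Position 15: 'd' -> MATCH (count: 4)
Total occurrences of 'd': 4

4


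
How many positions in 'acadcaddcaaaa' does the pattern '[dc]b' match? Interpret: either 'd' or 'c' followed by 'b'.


Pattern: [dc]b means either 'd' or 'c' followed by 'b'.
Scanning 'acadcaddcaaaa' position-by-position:
  Pos 0: window 'ac' -> no
  Pos 1: window 'ca' -> no
  Pos 2: window 'ad' -> no
  Pos 3: window 'dc' -> no
  Pos 4: window 'ca' -> no
  Pos 5: window 'ad' -> no
  Pos 6: window 'dd' -> no
  Pos 7: window 'dc' -> no
  Pos 8: window 'ca' -> no
  Pos 9: window 'aa' -> no
  Pos 10: window 'aa' -> no
  Pos 11: window 'aa' -> no
  Pos 12: window 'a' -> no
Total matches: 0

0


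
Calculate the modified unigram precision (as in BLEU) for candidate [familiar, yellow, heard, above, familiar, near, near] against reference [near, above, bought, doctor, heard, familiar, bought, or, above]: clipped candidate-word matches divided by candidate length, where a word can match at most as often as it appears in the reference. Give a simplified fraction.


Reference word counts: {'above': 2, 'bought': 2, 'doctor': 1, 'familiar': 1, 'heard': 1, 'near': 1, 'or': 1}
Checking each candidate word (with clipping):
  'familiar' -> in reference (ref count 1, used 1/1) -> match (matches: 1)
  'yellow' -> not in reference -> no match (matches: 1)
  'heard' -> in reference (ref count 1, used 1/1) -> match (matches: 2)
  'above' -> in reference (ref count 2, used 1/2) -> match (matches: 3)
  'familiar' -> ref count 1 already used up (1/1) -> clipped, no match (matches: 3)
  'near' -> in reference (ref count 1, used 1/1) -> match (matches: 4)
  'near' -> ref count 1 already used up (1/1) -> clipped, no match (matches: 4)
Clipped matches: 4, Candidate length: 7
Precision = 4/7

4/7


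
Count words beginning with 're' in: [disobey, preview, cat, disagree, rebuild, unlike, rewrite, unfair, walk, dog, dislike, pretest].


Checking each word for prefix 're':
  'disobey' -> no (count: 0)
  'preview' -> no (count: 0)
  'cat' -> no (count: 0)
  'disagree' -> no (count: 0)
  'rebuild' -> YES, starts with 're' (count: 1)
  'unlike' -> no (count: 1)
  'rewrite' -> YES, starts with 're' (count: 2)
  'unfair' -> no (count: 2)
  'walk' -> no (count: 2)
  'dog' -> no (count: 2)
  'dislike' -> no (count: 2)
  'pretest' -> no (count: 2)
Total with prefix 're': 2

2


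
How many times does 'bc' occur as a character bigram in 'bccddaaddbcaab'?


Scanning 'bccddaaddbcaab' for bigram 'bc':
  Position 0: 'bc' -> MATCH
  Position 1: 'cc' -> no
  Position 2: 'cd' -> no
  Position 3: 'dd' -> no
  Position 4: 'da' -> no
  Position 5: 'aa' -> no
  Position 6: 'ad' -> no
  Position 7: 'dd' -> no
  Position 8: 'db' -> no
  Position 9: 'bc' -> MATCH
  Position 10: 'ca' -> no
  Position 11: 'aa' -> no
  Position 12: 'ab' -> no
Total matches: 2

2


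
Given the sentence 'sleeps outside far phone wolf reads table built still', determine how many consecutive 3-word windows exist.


Word trigrams from [9] words:
  Trigram 1: (sleeps outside far)
  Trigram 2: (outside far phone)
  Trigram 3: (far phone wolf)
  Trigram 4: (phone wolf reads)
  Trigram 5: (wolf reads table)
  Trigram 6: (reads table built)
  Trigram 7: (table built still)
Total word trigrams: 9 - 2 = 7

7


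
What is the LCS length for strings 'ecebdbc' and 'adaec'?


DP table for LCS of 'ecebdbc' and 'adaec':
       a  d  a  e  c
    0  0  0  0  0  0
  e 0  0  0  0  1  1
  c 0  0  0  0  1  2
  e 0  0  0  0  1  2
  b 0  0  0  0  1  2
  d 0  0  1  1  1  2
  b 0  0  1  1  1  2
  c 0  0  1  1  1  2
LCS: 'ec'
LCS length = 2

2


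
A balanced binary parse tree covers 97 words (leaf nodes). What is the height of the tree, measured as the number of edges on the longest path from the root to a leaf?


In a balanced binary tree with n leaves the deepest leaf is ceil(log2(n)) edges below the root.
log2(97) = 6.5999
ceil(6.5999) = 7
height (edges) = 7

7


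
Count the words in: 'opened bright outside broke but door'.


Counting words by splitting on spaces:
  Word 1: 'opened'
  Word 2: 'bright'
  Word 3: 'outside'
  Word 4: 'broke'
  Word 5: 'but'
  Word 6: 'door'
Total words: 6

6


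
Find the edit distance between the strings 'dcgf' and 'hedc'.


Building DP table for s1='dcgf' (len 4) and s2='hedc' (len 4):
       h  e  d  c
    0  1  2  3  4
  d 1  1  2  2  3
  c 2  2  2  3  2
  g 3  3  3  3  3
  f 4  4  4  4  4
Edit distance = dp[4][4] = 4

4


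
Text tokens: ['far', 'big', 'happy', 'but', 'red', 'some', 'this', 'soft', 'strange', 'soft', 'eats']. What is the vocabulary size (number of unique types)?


Listing all tokens and tracking unique types:
  Token 1: 'far' -> NEW (unique so far: 1)
  Token 2: 'big' -> NEW (unique so far: 2)
  Token 3: 'happy' -> NEW (unique so far: 3)
  Token 4: 'but' -> NEW (unique so far: 4)
  Token 5: 'red' -> NEW (unique so far: 5)
  Token 6: 'some' -> NEW (unique so far: 6)
  Token 7: 'this' -> NEW (unique so far: 7)
  Token 8: 'soft' -> NEW (unique so far: 8)
  Token 9: 'strange' -> NEW (unique so far: 9)
  Token 10: 'soft' -> duplicate (unique so far: 9)
  Token 11: 'eats' -> NEW (unique so far: 10)
Unique types: ('big', 'but', 'eats', 'far', 'happy', 'red', 'soft', 'some', 'strange', 'this')
Vocabulary size: 10

10


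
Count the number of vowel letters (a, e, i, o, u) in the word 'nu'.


Scanning each character of 'nu':
  Position 1: 'n' -> consonant (running count: 0)
  Position 2: 'u' -> vowel (running count: 1)
Total vowels: 1

1


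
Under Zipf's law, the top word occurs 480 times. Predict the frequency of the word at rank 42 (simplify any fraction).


Zipf's law: freq(rank) = f1 / rank
f1 = 480, rank = 42
freq = 480 / 42
GCD(480, 42) = 6
Simplified: 80/7

80/7


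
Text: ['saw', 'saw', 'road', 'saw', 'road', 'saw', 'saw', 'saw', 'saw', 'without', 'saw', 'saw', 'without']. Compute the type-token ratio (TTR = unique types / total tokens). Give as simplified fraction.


Tokens: 13
Unique types: ('road', 'saw', 'without') = 3
TTR = 3/13
Already in lowest terms.

3/13


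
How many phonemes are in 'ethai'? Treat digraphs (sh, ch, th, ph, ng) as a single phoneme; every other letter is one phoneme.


Parsing 'ethai' greedily, digraphs first:
  'e' -> vowel phoneme (phonemes so far: 1)
  'th' -> digraph (1 consonant phoneme) (phonemes so far: 2)
  'a' -> vowel phoneme (phonemes so far: 3)
  'i' -> vowel phoneme (phonemes so far: 4)
Total phonemes: 4

4


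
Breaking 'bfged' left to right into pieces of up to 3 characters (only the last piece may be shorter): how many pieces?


'bfged' has 5 characters.
Chunking with max size 3:
  Chunk 1: 'bfg' (positions 0-2)
  Chunk 2: 'ed' (positions 3-4)
Total chunks: ceil(5 / 3) = 2

2


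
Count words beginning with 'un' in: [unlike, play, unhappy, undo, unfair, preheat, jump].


Checking each word for prefix 'un':
  'unlike' -> YES, starts with 'un' (count: 1)
  'play' -> no (count: 1)
  'unhappy' -> YES, starts with 'un' (count: 2)
  'undo' -> YES, starts with 'un' (count: 3)
  'unfair' -> YES, starts with 'un' (count: 4)
  'preheat' -> no (count: 4)
  'jump' -> no (count: 4)
Total with prefix 'un': 4

4


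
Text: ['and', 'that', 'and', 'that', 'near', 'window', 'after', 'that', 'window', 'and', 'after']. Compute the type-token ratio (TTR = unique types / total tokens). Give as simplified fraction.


Tokens: 11
Unique types: ('after', 'and', 'near', 'that', 'window') = 5
TTR = 5/11
Already in lowest terms.

5/11


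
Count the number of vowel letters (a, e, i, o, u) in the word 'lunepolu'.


Scanning each character of 'lunepolu':
  Position 1: 'l' -> consonant (running count: 0)
  Position 2: 'u' -> vowel (running count: 1)
  Position 3: 'n' -> consonant (running count: 1)
  Position 4: 'e' -> vowel (running count: 2)
  Position 5: 'p' -> consonant (running count: 2)
  Position 6: 'o' -> vowel (running count: 3)
  Position 7: 'l' -> consonant (running count: 3)
  Position 8: 'u' -> vowel (running count: 4)
Total vowels: 4

4


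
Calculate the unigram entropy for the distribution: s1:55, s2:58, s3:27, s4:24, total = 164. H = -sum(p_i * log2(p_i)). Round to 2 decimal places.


Computing entropy H = -sum(p_i * log2(p_i)):
  s1: p = 55/164 = 0.3354, -p*log2(p) = 0.5286
  s2: p = 58/164 = 0.3537, -p*log2(p) = 0.5303
  s3: p = 27/164 = 0.1646, -p*log2(p) = 0.4285
  s4: p = 24/164 = 0.1463, -p*log2(p) = 0.4057
H = sum of terms = 1.8931
Rounded to 2 decimals: 1.89

1.89


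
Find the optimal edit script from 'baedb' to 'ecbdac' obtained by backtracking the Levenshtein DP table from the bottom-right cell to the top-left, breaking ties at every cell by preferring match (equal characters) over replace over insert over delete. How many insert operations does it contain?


Edit distance = 5. Backtracking from cell (5, 6) with preference match > replace > insert > delete,
then listing the resulting alignment 'baedb' -> 'ecbdac' left to right:
  Step 1: replace b->e
  Step 2: replace a->c
  Step 3: replace e->b
  Step 4: keep 'd'
  Step 5: insert 'a' [insertion #1]
  Step 6: replace b->c
Total insertions: 1

1


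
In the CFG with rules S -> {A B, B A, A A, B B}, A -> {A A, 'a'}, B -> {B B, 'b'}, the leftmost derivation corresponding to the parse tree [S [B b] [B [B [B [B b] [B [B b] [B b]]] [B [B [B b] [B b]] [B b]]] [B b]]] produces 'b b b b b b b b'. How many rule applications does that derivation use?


Every bracketed nonterminal node [X ...] in the tree is produced by exactly one rule application.
Reading the tree off as a leftmost derivation:
  Step 1: S  =>  B B   (applied S -> B B)
  Step 2: B B  =>  b B   (applied B -> b)
  Step 3: b B  =>  b B B   (applied B -> B B)
  Step 4: b B B  =>  b B B B   (applied B -> B B)
  Step 5: b B B B  =>  b B B B B   (applied B -> B B)
  Step 6: b B B B B  =>  b b B B B   (applied B -> b)
  Step 7: b b B B B  =>  b b B B B B   (applied B -> B B)
  Step 8: b b B B B B  =>  b b b B B B   (applied B -> b)
  Step 9: b b b B B B  =>  b b b b B B   (applied B -> b)
  Step 10: b b b b B B  =>  b b b b B B B   (applied B -> B B)
  Step 11: b b b b B B B  =>  b b b b B B B B   (applied B -> B B)
  Step 12: b b b b B B B B  =>  b b b b b B B B   (applied B -> b)
  Step 13: b b b b b B B B  =>  b b b b b b B B   (applied B -> b)
  Step 14: b b b b b b B B  =>  b b b b b b b B   (applied B -> b)
  Step 15: b b b b b b b B  =>  b b b b b b b b   (applied B -> b)
Final yield: b b b b b b b b
Total rewrite steps: 15

15


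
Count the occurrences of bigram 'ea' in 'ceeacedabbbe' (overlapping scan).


Scanning 'ceeacedabbbe' for bigram 'ea':
  Position 0: 'ce' -> no
  Position 1: 'ee' -> no
  Position 2: 'ea' -> MATCH
  Position 3: 'ac' -> no
  Position 4: 'ce' -> no
  Position 5: 'ed' -> no
  Position 6: 'da' -> no
  Position 7: 'ab' -> no
  Position 8: 'bb' -> no
  Position 9: 'bb' -> no
  Position 10: 'be' -> no
Total matches: 1

1


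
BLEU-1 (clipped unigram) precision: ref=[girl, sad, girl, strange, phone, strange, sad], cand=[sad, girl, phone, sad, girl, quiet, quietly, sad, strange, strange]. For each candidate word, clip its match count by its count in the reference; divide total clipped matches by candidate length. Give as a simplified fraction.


Reference word counts: {'girl': 2, 'phone': 1, 'sad': 2, 'strange': 2}
Checking each candidate word (with clipping):
  'sad' -> in reference (ref count 2, used 1/2) -> match (matches: 1)
  'girl' -> in reference (ref count 2, used 1/2) -> match (matches: 2)
  'phone' -> in reference (ref count 1, used 1/1) -> match (matches: 3)
  'sad' -> in reference (ref count 2, used 2/2) -> match (matches: 4)
  'girl' -> in reference (ref count 2, used 2/2) -> match (matches: 5)
  'quiet' -> not in reference -> no match (matches: 5)
  'quietly' -> not in reference -> no match (matches: 5)
  'sad' -> ref count 2 already used up (2/2) -> clipped, no match (matches: 5)
  'strange' -> in reference (ref count 2, used 1/2) -> match (matches: 6)
  'strange' -> in reference (ref count 2, used 2/2) -> match (matches: 7)
Clipped matches: 7, Candidate length: 10
Precision = 7/10

7/10


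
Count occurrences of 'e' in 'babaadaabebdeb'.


Scanning 'babaadaabebdeb' for 'e':
  Position 9: 'e' -> MATCH (count: 1)
  Position 12: 'e' -> MATCH (count: 2)
Total occurrences of 'e': 2

2


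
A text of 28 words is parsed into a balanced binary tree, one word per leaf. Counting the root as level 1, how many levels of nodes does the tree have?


In a balanced binary tree with n leaves the deepest leaf is ceil(log2(n)) edges below the root,
so counting node levels inclusive of root and leaves gives ceil(log2(n)) + 1 levels.
log2(28) = 4.8074
ceil(4.8074) = 5
levels = 5 + 1 = 6

6


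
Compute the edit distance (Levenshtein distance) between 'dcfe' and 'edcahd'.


Building DP table for s1='dcfe' (len 4) and s2='edcahd' (len 6):
       e  d  c  a  h  d
    0  1  2  3  4  5  6
  d 1  1  1  2  3  4  5
  c 2  2  2  1  2  3  4
  f 3  3  3  2  2  3  4
  e 4  3  4  3  3  3  4
Edit distance = dp[4][6] = 4

4


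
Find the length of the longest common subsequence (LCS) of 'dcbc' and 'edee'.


DP table for LCS of 'dcbc' and 'edee':
       e  d  e  e
    0  0  0  0  0
  d 0  0  1  1  1
  c 0  0  1  1  1
  b 0  0  1  1  1
  c 0  0  1  1  1
LCS: 'd'
LCS length = 1

1


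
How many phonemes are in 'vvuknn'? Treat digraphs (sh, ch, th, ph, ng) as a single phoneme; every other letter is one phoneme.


Parsing 'vvuknn' greedily, digraphs first:
  'v' -> consonant phoneme (phonemes so far: 1)
  'v' -> consonant phoneme (phonemes so far: 2)
  'u' -> vowel phoneme (phonemes so far: 3)
  'k' -> consonant phoneme (phonemes so far: 4)
  'n' -> consonant phoneme (phonemes so far: 5)
  'n' -> consonant phoneme (phonemes so far: 6)
Total phonemes: 6

6


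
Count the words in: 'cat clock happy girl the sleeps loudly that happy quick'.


Counting words by splitting on spaces:
  Word 1: 'cat'
  Word 2: 'clock'
  Word 3: 'happy'
  Word 4: 'girl'
  Word 5: 'the'
  Word 6: 'sleeps'
  Word 7: 'loudly'
  Word 8: 'that'
  Word 9: 'happy'
  Word 10: 'quick'
Total words: 10

10


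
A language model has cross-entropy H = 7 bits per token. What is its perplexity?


Perplexity formula: PP = 2^H
H = 7
PP = 2^7
Steps: 2^1 = 2, 2^2 = 4, 2^3 = 8, 2^4 = 16, 2^5 = 32, 2^6 = 64, 2^7 = 128
PP = 128

128


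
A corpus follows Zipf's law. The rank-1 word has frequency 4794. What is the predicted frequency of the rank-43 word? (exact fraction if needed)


Zipf's law: freq(rank) = f1 / rank
f1 = 4794, rank = 43
freq = 4794 / 43
GCD(4794, 43) = 1
Simplified: 4794/43

4794/43


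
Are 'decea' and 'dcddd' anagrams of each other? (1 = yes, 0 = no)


Sort characters of 'decea': 'acdee'
Sort characters of 'dcddd': 'cdddd'
Sorted forms differ -> they are NOT anagrams
Result: 0

0


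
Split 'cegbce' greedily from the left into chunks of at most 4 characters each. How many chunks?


'cegbce' has 6 characters.
Chunking with max size 4:
  Chunk 1: 'cegb' (positions 0-3)
  Chunk 2: 'ce' (positions 4-5)
Total chunks: ceil(6 / 4) = 2

2


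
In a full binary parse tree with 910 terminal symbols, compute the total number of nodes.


Leaf nodes (terminals): 910
Internal nodes = n - 1 = 910 - 1 = 909
Total = leaves + internal = 910 + 909 = 1819

1819


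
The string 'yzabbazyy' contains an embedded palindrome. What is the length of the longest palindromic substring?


Scanning 'yzabbazyy' for palindromic substrings.
Substring at positions 0-7: 'yzabbazy'.
Check: reverse('yzabbazy') = 'yzabbazy' -> palindrome confirmed.
Neighbouring characters ('-' / 'y') break symmetry, so it cannot extend further.
No longer palindromic substring exists; longest length = 8

8


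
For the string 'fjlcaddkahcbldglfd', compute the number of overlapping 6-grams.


String 'fjlcaddkahcbldglfd' has length L = 18.
Number of overlapping n-grams = L - n + 1
Substituting: 18 - 6 + 1 = 13

13


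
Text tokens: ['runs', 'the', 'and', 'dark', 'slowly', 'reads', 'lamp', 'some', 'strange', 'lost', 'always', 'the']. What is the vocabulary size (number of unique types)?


Listing all tokens and tracking unique types:
  Token 1: 'runs' -> NEW (unique so far: 1)
  Token 2: 'the' -> NEW (unique so far: 2)
  Token 3: 'and' -> NEW (unique so far: 3)
  Token 4: 'dark' -> NEW (unique so far: 4)
  Token 5: 'slowly' -> NEW (unique so far: 5)
  Token 6: 'reads' -> NEW (unique so far: 6)
  Token 7: 'lamp' -> NEW (unique so far: 7)
  Token 8: 'some' -> NEW (unique so far: 8)
  Token 9: 'strange' -> NEW (unique so far: 9)
  Token 10: 'lost' -> NEW (unique so far: 10)
  Token 11: 'always' -> NEW (unique so far: 11)
  Token 12: 'the' -> duplicate (unique so far: 11)
Unique types: ('always', 'and', 'dark', 'lamp', 'lost', 'reads', 'runs', 'slowly', 'some', 'strange', 'the')
Vocabulary size: 11

11


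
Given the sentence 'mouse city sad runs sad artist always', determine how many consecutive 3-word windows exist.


Word trigrams from [7] words:
  Trigram 1: (mouse city sad)
  Trigram 2: (city sad runs)
  Trigram 3: (sad runs sad)
  Trigram 4: (runs sad artist)
  Trigram 5: (sad artist always)
Total word trigrams: 7 - 2 = 5

5


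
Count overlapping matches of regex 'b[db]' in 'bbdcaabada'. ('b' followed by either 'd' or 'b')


Pattern: b[db] means 'b' followed by either 'd' or 'b'.
Scanning 'bbdcaabada' position-by-position:
  Pos 0: window 'bb' -> MATCH
  Pos 1: window 'bd' -> MATCH
  Pos 2: window 'dc' -> no
  Pos 3: window 'ca' -> no
  Pos 4: window 'aa' -> no
  Pos 5: window 'ab' -> no
  Pos 6: window 'ba' -> no
  Pos 7: window 'ad' -> no
  Pos 8: window 'da' -> no
  Pos 9: window 'a' -> no
Total matches: 2

2


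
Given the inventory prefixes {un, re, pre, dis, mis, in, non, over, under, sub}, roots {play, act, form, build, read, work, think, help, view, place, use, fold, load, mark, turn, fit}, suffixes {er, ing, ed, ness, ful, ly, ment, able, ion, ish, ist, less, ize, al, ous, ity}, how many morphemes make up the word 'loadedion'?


Segmenting 'loadedion' against the inventory:
  'load' -> root (morpheme 1)
  'ed' -> suffix (morpheme 2)
  'ion' -> suffix (morpheme 3)
Total morphemes: 3

3


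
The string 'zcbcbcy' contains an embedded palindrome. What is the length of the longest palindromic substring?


Scanning 'zcbcbcy' for palindromic substrings.
Substring at positions 1-5: 'cbcbc'.
Check: reverse('cbcbc') = 'cbcbc' -> palindrome confirmed.
Neighbouring characters ('z' / 'y') break symmetry, so it cannot extend further.
No longer palindromic substring exists; longest length = 5

5


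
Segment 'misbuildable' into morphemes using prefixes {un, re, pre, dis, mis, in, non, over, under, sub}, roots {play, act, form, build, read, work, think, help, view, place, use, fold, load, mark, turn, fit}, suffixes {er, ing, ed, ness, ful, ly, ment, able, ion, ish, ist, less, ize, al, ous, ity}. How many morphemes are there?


Segmenting 'misbuildable' against the inventory:
  'mis' -> prefix (morpheme 1)
  'build' -> root (morpheme 2)
  'able' -> suffix (morpheme 3)
Total morphemes: 3

3


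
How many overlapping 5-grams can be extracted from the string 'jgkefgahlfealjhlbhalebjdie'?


String 'jgkefgahlfealjhlbhalebjdie' has length L = 26.
Number of overlapping n-grams = L - n + 1
Substituting: 26 - 5 + 1 = 22

22


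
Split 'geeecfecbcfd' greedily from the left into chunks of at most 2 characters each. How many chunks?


'geeecfecbcfd' has 12 characters.
Chunking with max size 2:
  Chunk 1: 'ge' (positions 0-1)
  Chunk 2: 'ee' (positions 2-3)
  Chunk 3: 'cf' (positions 4-5)
  Chunk 4: 'ec' (positions 6-7)
  Chunk 5: 'bc' (positions 8-9)
  Chunk 6: 'fd' (positions 10-11)
Total chunks: ceil(12 / 2) = 6

6


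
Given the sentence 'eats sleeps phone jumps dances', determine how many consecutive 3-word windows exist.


Word trigrams from [5] words:
  Trigram 1: (eats sleeps phone)
  Trigram 2: (sleeps phone jumps)
  Trigram 3: (phone jumps dances)
Total word trigrams: 5 - 2 = 3

3


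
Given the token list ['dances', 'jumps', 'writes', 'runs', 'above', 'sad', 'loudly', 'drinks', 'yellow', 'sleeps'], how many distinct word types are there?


Listing all tokens and tracking unique types:
  Token 1: 'dances' -> NEW (unique so far: 1)
  Token 2: 'jumps' -> NEW (unique so far: 2)
  Token 3: 'writes' -> NEW (unique so far: 3)
  Token 4: 'runs' -> NEW (unique so far: 4)
  Token 5: 'above' -> NEW (unique so far: 5)
  Token 6: 'sad' -> NEW (unique so far: 6)
  Token 7: 'loudly' -> NEW (unique so far: 7)
  Token 8: 'drinks' -> NEW (unique so far: 8)
  Token 9: 'yellow' -> NEW (unique so far: 9)
  Token 10: 'sleeps' -> NEW (unique so far: 10)
Unique types: ('above', 'dances', 'drinks', 'jumps', 'loudly', 'runs', 'sad', 'sleeps', 'writes', 'yellow')
Vocabulary size: 10

10


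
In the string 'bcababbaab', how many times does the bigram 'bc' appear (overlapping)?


Scanning 'bcababbaab' for bigram 'bc':
  Position 0: 'bc' -> MATCH
  Position 1: 'ca' -> no
  Position 2: 'ab' -> no
  Position 3: 'ba' -> no
  Position 4: 'ab' -> no
  Position 5: 'bb' -> no
  Position 6: 'ba' -> no
  Position 7: 'aa' -> no
  Position 8: 'ab' -> no
Total matches: 1

1


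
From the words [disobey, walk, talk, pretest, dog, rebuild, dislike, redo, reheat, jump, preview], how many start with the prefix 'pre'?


Checking each word for prefix 'pre':
  'disobey' -> no (count: 0)
  'walk' -> no (count: 0)
  'talk' -> no (count: 0)
  'pretest' -> YES, starts with 'pre' (count: 1)
  'dog' -> no (count: 1)
  'rebuild' -> no (count: 1)
  'dislike' -> no (count: 1)
  'redo' -> no (count: 1)
  'reheat' -> no (count: 1)
  'jump' -> no (count: 1)
  'preview' -> YES, starts with 'pre' (count: 2)
Total with prefix 'pre': 2

2


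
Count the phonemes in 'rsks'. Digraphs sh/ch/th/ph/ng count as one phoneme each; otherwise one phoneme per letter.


Parsing 'rsks' greedily, digraphs first:
  'r' -> consonant phoneme (phonemes so far: 1)
  's' -> consonant phoneme (phonemes so far: 2)
  'k' -> consonant phoneme (phonemes so far: 3)
  's' -> consonant phoneme (phonemes so far: 4)
Total phonemes: 4

4


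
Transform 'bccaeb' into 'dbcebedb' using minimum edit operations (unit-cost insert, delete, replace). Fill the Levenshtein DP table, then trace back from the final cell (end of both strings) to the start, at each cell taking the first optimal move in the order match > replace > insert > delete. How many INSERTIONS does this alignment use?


Edit distance = 4. Backtracking from cell (6, 8) with preference match > replace > insert > delete,
then listing the resulting alignment 'bccaeb' -> 'dbcebedb' left to right:
  Step 1: insert 'd' [insertion #1]
  Step 2: keep 'b'
  Step 3: keep 'c'
  Step 4: replace c->e
  Step 5: replace a->b
  Step 6: keep 'e'
  Step 7: insert 'd' [insertion #2]
  Step 8: keep 'b'
Total insertions: 2

2


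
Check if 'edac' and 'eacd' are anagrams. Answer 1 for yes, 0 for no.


Sort characters of 'edac': 'acde'
Sort characters of 'eacd': 'acde'
Sorted forms match -> they ARE anagrams
Result: 1

1


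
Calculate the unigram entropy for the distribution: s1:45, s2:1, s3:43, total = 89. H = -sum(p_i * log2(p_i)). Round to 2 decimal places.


Computing entropy H = -sum(p_i * log2(p_i)):
  s1: p = 45/89 = 0.5056, -p*log2(p) = 0.4975
  s2: p = 1/89 = 0.0112, -p*log2(p) = 0.0728
  s3: p = 43/89 = 0.4831, -p*log2(p) = 0.5070
H = sum of terms = 1.0773
Rounded to 2 decimals: 1.08

1.08


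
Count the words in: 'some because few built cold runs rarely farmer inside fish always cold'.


Counting words by splitting on spaces:
  Word 1: 'some'
  Word 2: 'because'
  Word 3: 'few'
  Word 4: 'built'
  Word 5: 'cold'
  Word 6: 'runs'
  Word 7: 'rarely'
  Word 8: 'farmer'
  Word 9: 'inside'
  Word 10: 'fish'
  Word 11: 'always'
  Word 12: 'cold'
Total words: 12

12


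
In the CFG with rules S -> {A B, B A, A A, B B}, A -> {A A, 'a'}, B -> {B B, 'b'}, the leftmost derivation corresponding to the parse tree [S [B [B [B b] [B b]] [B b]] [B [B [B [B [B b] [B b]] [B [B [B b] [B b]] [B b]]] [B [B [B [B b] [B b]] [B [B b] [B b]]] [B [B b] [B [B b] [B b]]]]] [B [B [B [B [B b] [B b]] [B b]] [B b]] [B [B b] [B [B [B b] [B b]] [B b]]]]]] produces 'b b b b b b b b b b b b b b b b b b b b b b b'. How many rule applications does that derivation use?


Every bracketed nonterminal node [X ...] in the tree is produced by exactly one rule application.
Reading the tree off as a leftmost derivation:
  Step 1: S  =>  B B   (applied S -> B B)
  Step 2: B B  =>  B B B   (applied B -> B B)
  Step 3: B B B  =>  B B B B   (applied B -> B B)
  Step 4: B B B B  =>  b B B B   (applied B -> b)
  Step 5: b B B B  =>  b b B B   (applied B -> b)
  Step 6: b b B B  =>  b b b B   (applied B -> b)
  Step 7: b b b B  =>  b b b B B   (applied B -> B B)
  Step 8: b b b B B  =>  b b b B B B   (applied B -> B B)
  Step 9: b b b B B B  =>  b b b B B B B   (applied B -> B B)
  Step 10: b b b B B B B  =>  b b b B B B B B   (applied B -> B B)
  Step 11: b b b B B B B B  =>  b b b b B B B B   (applied B -> b)
  Step 12: b b b b B B B B  =>  b b b b b B B B   (applied B -> b)
  Step 13: b b b b b B B B  =>  b b b b b B B B B   (applied B -> B B)
  Step 14: b b b b b B B B B  =>  b b b b b B B B B B   (applied B -> B B)
  Step 15: b b b b b B B B B B  =>  b b b b b b B B B B   (applied B -> b)
  Step 16: b b b b b b B B B B  =>  b b b b b b b B B B   (applied B -> b)
  Step 17: b b b b b b b B B B  =>  b b b b b b b b B B   (applied B -> b)
  Step 18: b b b b b b b b B B  =>  b b b b b b b b B B B   (applied B -> B B)
  Step 19: b b b b b b b b B B B  =>  b b b b b b b b B B B B   (applied B -> B B)
  Step 20: b b b b b b b b B B B B  =>  b b b b b b b b B B B B B   (applied B -> B B)
  Step 21: b b b b b b b b B B B B B  =>  b b b b b b b b b B B B B   (applied B -> b)
  Step 22: b b b b b b b b b B B B B  =>  b b b b b b b b b b B B B   (applied B -> b)
  Step 23: b b b b b b b b b b B B B  =>  b b b b b b b b b b B B B B   (applied B -> B B)
  Step 24: b b b b b b b b b b B B B B  =>  b b b b b b b b b b b B B B   (applied B -> b)
  Step 25: b b b b b b b b b b b B B B  =>  b b b b b b b b b b b b B B   (applied B -> b)
  Step 26: b b b b b b b b b b b b B B  =>  b b b b b b b b b b b b B B B   (applied B -> B B)
  Step 27: b b b b b b b b b b b b B B B  =>  b b b b b b b b b b b b b B B   (applied B -> b)
  Step 28: b b b b b b b b b b b b b B B  =>  b b b b b b b b b b b b b B B B   (applied B -> B B)
  Step 29: b b b b b b b b b b b b b B B B  =>  b b b b b b b b b b b b b b B B   (applied B -> b)
  Step 30: b b b b b b b b b b b b b b B B  =>  b b b b b b b b b b b b b b b B   (applied B -> b)
  Step 31: b b b b b b b b b b b b b b b B  =>  b b b b b b b b b b b b b b b B B   (applied B -> B B)
  Step 32: b b b b b b b b b b b b b b b B B  =>  b b b b b b b b b b b b b b b B B B   (applied B -> B B)
  Step 33: b b b b b b b b b b b b b b b B B B  =>  b b b b b b b b b b b b b b b B B B B   (applied B -> B B)
  Step 34: b b b b b b b b b b b b b b b B B B B  =>  b b b b b b b b b b b b b b b B B B B B   (applied B -> B B)
  Step 35: b b b b b b b b b b b b b b b B B B B B  =>  b b b b b b b b b b b b b b b b B B B B   (applied B -> b)
  Step 36: b b b b b b b b b b b b b b b b B B B B  =>  b b b b b b b b b b b b b b b b b B B B   (applied B -> b)
  Step 37: b b b b b b b b b b b b b b b b b B B B  =>  b b b b b b b b b b b b b b b b b b B B   (applied B -> b)
  Step 38: b b b b b b b b b b b b b b b b b b B B  =>  b b b b b b b b b b b b b b b b b b b B   (applied B -> b)
  Step 39: b b b b b b b b b b b b b b b b b b b B  =>  b b b b b b b b b b b b b b b b b b b B B   (applied B -> B B)
  Step 40: b b b b b b b b b b b b b b b b b b b B B  =>  b b b b b b b b b b b b b b b b b b b b B   (applied B -> b)
  Step 41: b b b b b b b b b b b b b b b b b b b b B  =>  b b b b b b b b b b b b b b b b b b b b B B   (applied B -> B B)
  Step 42: b b b b b b b b b b b b b b b b b b b b B B  =>  b b b b b b b b b b b b b b b b b b b b B B B   (applied B -> B B)
  Step 43: b b b b b b b b b b b b b b b b b b b b B B B  =>  b b b b b b b b b b b b b b b b b b b b b B B   (applied B -> b)
  Step 44: b b b b b b b b b b b b b b b b b b b b b B B  =>  b b b b b b b b b b b b b b b b b b b b b b B   (applied B -> b)
  Step 45: b b b b b b b b b b b b b b b b b b b b b b B  =>  b b b b b b b b b b b b b b b b b b b b b b b   (applied B -> b)
Final yield: b b b b b b b b b b b b b b b b b b b b b b b
Total rewrite steps: 45

45


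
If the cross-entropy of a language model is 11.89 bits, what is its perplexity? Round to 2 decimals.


Perplexity formula: PP = 2^H
H = 11.89
PP = 2^11.89
Decompose: 2^11.89 = 2^11 * 2^0.89
2^11 = 2048, 2^0.89 ~ 1.8531761
PP ~ 2048 * 1.8531761 = 3795.3046528
Rounded to 2 decimals: 3795.30

3795.30


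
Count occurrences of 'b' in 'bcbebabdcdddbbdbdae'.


Scanning 'bcbebabdcdddbbdbdae' for 'b':
  Position 0: 'b' -> MATCH (count: 1)
  Position 2: 'b' -> MATCH (count: 2)
  Position 4: 'b' -> MATCH (count: 3)
  Position 6: 'b' -> MATCH (count: 4)
  Position 12: 'b' -> MATCH (count: 5)
  Position 13: 'b' -> MATCH (count: 6)
  Position 15: 'b' -> MATCH (count: 7)
Total occurrences of 'b': 7

7


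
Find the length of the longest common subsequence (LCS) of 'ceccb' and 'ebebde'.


DP table for LCS of 'ceccb' and 'ebebde':
       e  b  e  b  d  e
    0  0  0  0  0  0  0
  c 0  0  0  0  0  0  0
  e 0  1  1  1  1  1  1
  c 0  1  1  1  1  1  1
  c 0  1  1  1  1  1  1
  b 0  1  2  2  2  2  2
LCS: 'eb'
LCS length = 2

2


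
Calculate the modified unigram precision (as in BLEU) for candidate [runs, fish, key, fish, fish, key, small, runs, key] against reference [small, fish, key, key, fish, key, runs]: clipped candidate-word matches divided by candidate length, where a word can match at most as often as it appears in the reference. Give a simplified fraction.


Reference word counts: {'fish': 2, 'key': 3, 'runs': 1, 'small': 1}
Checking each candidate word (with clipping):
  'runs' -> in reference (ref count 1, used 1/1) -> match (matches: 1)
  'fish' -> in reference (ref count 2, used 1/2) -> match (matches: 2)
  'key' -> in reference (ref count 3, used 1/3) -> match (matches: 3)
  'fish' -> in reference (ref count 2, used 2/2) -> match (matches: 4)
  'fish' -> ref count 2 already used up (2/2) -> clipped, no match (matches: 4)
  'key' -> in reference (ref count 3, used 2/3) -> match (matches: 5)
  'small' -> in reference (ref count 1, used 1/1) -> match (matches: 6)
  'runs' -> ref count 1 already used up (1/1) -> clipped, no match (matches: 6)
  'key' -> in reference (ref count 3, used 3/3) -> match (matches: 7)
Clipped matches: 7, Candidate length: 9
Precision = 7/9

7/9


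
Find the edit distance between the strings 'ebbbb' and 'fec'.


Building DP table for s1='ebbbb' (len 5) and s2='fec' (len 3):
       f  e  c
    0  1  2  3
  e 1  1  1  2
  b 2  2  2  2
  b 3  3  3  3
  b 4  4  4  4
  b 5  5  5  5
Edit distance = dp[5][3] = 5

5


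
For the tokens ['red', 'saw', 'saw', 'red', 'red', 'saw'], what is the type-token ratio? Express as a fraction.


Tokens: 6
Unique types: ('red', 'saw') = 2
TTR = 2/6
Simplify: divide both by 2 -> 1/3
TTR = 1/3

1/3


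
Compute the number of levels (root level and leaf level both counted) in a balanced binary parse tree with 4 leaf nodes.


In a balanced binary tree with n leaves the deepest leaf is ceil(log2(n)) edges below the root,
so counting node levels inclusive of root and leaves gives ceil(log2(n)) + 1 levels.
log2(4) = 2.0000
ceil(2.0000) = 2
levels = 2 + 1 = 3

3


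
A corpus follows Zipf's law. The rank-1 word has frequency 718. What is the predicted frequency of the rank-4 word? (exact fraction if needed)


Zipf's law: freq(rank) = f1 / rank
f1 = 718, rank = 4
freq = 718 / 4
GCD(718, 4) = 2
Simplified: 359/2

359/2


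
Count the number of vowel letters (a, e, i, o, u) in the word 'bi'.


Scanning each character of 'bi':
  Position 1: 'b' -> consonant (running count: 0)
  Position 2: 'i' -> vowel (running count: 1)
Total vowels: 1

1


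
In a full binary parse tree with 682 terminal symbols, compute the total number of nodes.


Leaf nodes (terminals): 682
Internal nodes = n - 1 = 682 - 1 = 681
Total = leaves + internal = 682 + 681 = 1363

1363


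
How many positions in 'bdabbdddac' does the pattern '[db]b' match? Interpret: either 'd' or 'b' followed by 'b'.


Pattern: [db]b means either 'd' or 'b' followed by 'b'.
Scanning 'bdabbdddac' position-by-position:
  Pos 0: window 'bd' -> no
  Pos 1: window 'da' -> no
  Pos 2: window 'ab' -> no
  Pos 3: window 'bb' -> MATCH
  Pos 4: window 'bd' -> no
  Pos 5: window 'dd' -> no
  Pos 6: window 'dd' -> no
  Pos 7: window 'da' -> no
  Pos 8: window 'ac' -> no
  Pos 9: window 'c' -> no
Total matches: 1

1


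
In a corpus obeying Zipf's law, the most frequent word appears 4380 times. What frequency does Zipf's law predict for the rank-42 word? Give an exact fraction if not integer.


Zipf's law: freq(rank) = f1 / rank
f1 = 4380, rank = 42
freq = 4380 / 42
GCD(4380, 42) = 6
Simplified: 730/7

730/7


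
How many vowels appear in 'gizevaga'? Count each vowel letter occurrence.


Scanning each character of 'gizevaga':
  Position 1: 'g' -> consonant (running count: 0)
  Position 2: 'i' -> vowel (running count: 1)
  Position 3: 'z' -> consonant (running count: 1)
  Position 4: 'e' -> vowel (running count: 2)
  Position 5: 'v' -> consonant (running count: 2)
  Position 6: 'a' -> vowel (running count: 3)
  Position 7: 'g' -> consonant (running count: 3)
  Position 8: 'a' -> vowel (running count: 4)
Total vowels: 4

4


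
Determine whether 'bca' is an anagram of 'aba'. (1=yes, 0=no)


Sort characters of 'bca': 'abc'
Sort characters of 'aba': 'aab'
Sorted forms differ -> they are NOT anagrams
Result: 0

0


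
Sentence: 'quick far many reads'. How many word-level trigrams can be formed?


Word trigrams from [4] words:
  Trigram 1: (quick far many)
  Trigram 2: (far many reads)
Total word trigrams: 4 - 2 = 2

2


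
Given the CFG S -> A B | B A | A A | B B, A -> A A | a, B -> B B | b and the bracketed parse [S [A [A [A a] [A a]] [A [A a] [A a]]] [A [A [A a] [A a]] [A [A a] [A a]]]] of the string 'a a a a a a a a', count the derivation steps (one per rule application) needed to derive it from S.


Every bracketed nonterminal node [X ...] in the tree is produced by exactly one rule application.
Reading the tree off as a leftmost derivation:
  Step 1: S  =>  A A   (applied S -> A A)
  Step 2: A A  =>  A A A   (applied A -> A A)
  Step 3: A A A  =>  A A A A   (applied A -> A A)
  Step 4: A A A A  =>  a A A A   (applied A -> a)
  Step 5: a A A A  =>  a a A A   (applied A -> a)
  Step 6: a a A A  =>  a a A A A   (applied A -> A A)
  Step 7: a a A A A  =>  a a a A A   (applied A -> a)
  Step 8: a a a A A  =>  a a a a A   (applied A -> a)
  Step 9: a a a a A  =>  a a a a A A   (applied A -> A A)
  Step 10: a a a a A A  =>  a a a a A A A   (applied A -> A A)
  Step 11: a a a a A A A  =>  a a a a a A A   (applied A -> a)
  Step 12: a a a a a A A  =>  a a a a a a A   (applied A -> a)
  Step 13: a a a a a a A  =>  a a a a a a A A   (applied A -> A A)
  Step 14: a a a a a a A A  =>  a a a a a a a A   (applied A -> a)
  Step 15: a a a a a a a A  =>  a a a a a a a a   (applied A -> a)
Final yield: a a a a a a a a
Total rewrite steps: 15

15


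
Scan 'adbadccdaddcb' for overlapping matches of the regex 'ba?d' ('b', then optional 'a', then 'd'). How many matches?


Pattern: ba?d means 'b', then optional 'a', then 'd'.
Scanning 'adbadccdaddcb' position-by-position:
  Pos 0: window 'adb' -> no
  Pos 1: window 'dba' -> no
  Pos 2: window 'bad' -> MATCH
  Pos 3: window 'adc' -> no
  Pos 4: window 'dcc' -> no
  Pos 5: window 'ccd' -> no
  Pos 6: window 'cda' -> no
  Pos 7: window 'dad' -> no
  Pos 8: window 'add' -> no
  Pos 9: window 'ddc' -> no
  Pos 10: window 'dcb' -> no
  Pos 11: window 'cb' -> no
  Pos 12: window 'b' -> no
Total matches: 1

1


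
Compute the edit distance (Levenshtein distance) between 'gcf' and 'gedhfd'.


Building DP table for s1='gcf' (len 3) and s2='gedhfd' (len 6):
       g  e  d  h  f  d
    0  1  2  3  4  5  6
  g 1  0  1  2  3  4  5
  c 2  1  1  2  3  4  5
  f 3  2  2  2  3  3  4
Edit distance = dp[3][6] = 4

4


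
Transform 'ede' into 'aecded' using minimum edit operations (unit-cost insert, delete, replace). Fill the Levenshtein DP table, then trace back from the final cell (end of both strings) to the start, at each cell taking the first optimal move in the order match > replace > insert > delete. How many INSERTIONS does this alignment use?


Edit distance = 3. Backtracking from cell (3, 6) with preference match > replace > insert > delete,
then listing the resulting alignment 'ede' -> 'aecded' left to right:
  Step 1: insert 'a' [insertion #1]
  Step 2: keep 'e'
  Step 3: insert 'c' [insertion #2]
  Step 4: keep 'd'
  Step 5: keep 'e'
  Step 6: insert 'd' [insertion #3]
Total insertions: 3

3


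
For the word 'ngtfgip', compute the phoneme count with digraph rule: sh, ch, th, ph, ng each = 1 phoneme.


Parsing 'ngtfgip' greedily, digraphs first:
  'ng' -> digraph (1 consonant phoneme) (phonemes so far: 1)
  't' -> consonant phoneme (phonemes so far: 2)
  'f' -> consonant phoneme (phonemes so far: 3)
  'g' -> consonant phoneme (phonemes so far: 4)
  'i' -> vowel phoneme (phonemes so far: 5)
  'p' -> consonant phoneme (phonemes so far: 6)
Total phonemes: 6

6


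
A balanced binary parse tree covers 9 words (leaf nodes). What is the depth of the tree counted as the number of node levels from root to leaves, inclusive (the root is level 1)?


In a balanced binary tree with n leaves the deepest leaf is ceil(log2(n)) edges below the root,
so counting node levels inclusive of root and leaves gives ceil(log2(n)) + 1 levels.
log2(9) = 3.1699
ceil(3.1699) = 4
levels = 4 + 1 = 5

5


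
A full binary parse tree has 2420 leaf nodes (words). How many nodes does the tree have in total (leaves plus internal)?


Leaf nodes (terminals): 2420
Internal nodes = n - 1 = 2420 - 1 = 2419
Total = leaves + internal = 2420 + 2419 = 4839

4839


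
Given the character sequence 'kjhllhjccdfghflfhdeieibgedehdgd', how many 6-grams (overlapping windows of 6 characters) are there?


String 'kjhllhjccdfghflfhdeieibgedehdgd' has length L = 31.
Number of overlapping n-grams = L - n + 1
Substituting: 31 - 6 + 1 = 26

26


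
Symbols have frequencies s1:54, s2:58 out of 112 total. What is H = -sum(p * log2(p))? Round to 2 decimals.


Computing entropy H = -sum(p_i * log2(p_i)):
  s1: p = 54/112 = 0.4821, -p*log2(p) = 0.5074
  s2: p = 58/112 = 0.5179, -p*log2(p) = 0.4916
H = sum of terms = 0.9990
Rounded to 2 decimals: 1.00

1.00


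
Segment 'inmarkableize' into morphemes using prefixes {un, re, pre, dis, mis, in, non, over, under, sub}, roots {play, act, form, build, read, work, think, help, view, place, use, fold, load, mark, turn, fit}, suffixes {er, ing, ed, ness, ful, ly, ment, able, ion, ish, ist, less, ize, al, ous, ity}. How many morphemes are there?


Segmenting 'inmarkableize' against the inventory:
  'in' -> prefix (morpheme 1)
  'mark' -> root (morpheme 2)
  'able' -> suffix (morpheme 3)
  'ize' -> suffix (morpheme 4)
Total morphemes: 4

4
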